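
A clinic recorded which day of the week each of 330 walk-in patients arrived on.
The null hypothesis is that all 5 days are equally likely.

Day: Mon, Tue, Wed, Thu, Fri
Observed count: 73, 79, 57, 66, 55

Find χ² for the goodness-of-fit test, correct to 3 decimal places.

Under H₀ each category has probability 1/5, so each expected count is 330/5 = 66.
cat         O        E   (O−E)²/E
Mon        73       66     0.7424
Tue        79       66     2.5606
Wed        57       66     1.2273
Thu        66       66     0.0000
Fri        55       66     1.8333
Sum = 6.364

6.364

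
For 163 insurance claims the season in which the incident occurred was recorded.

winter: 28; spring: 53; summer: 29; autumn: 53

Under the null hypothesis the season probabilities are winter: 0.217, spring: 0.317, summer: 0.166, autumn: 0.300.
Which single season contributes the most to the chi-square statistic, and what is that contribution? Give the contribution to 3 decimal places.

winter, 1.536

Expected counts E_i = n·p_i: 163×0.217 = 35.371, 163×0.317 = 51.671, 163×0.166 = 27.058, 163×0.300 = 48.9.
cat         O        E   (O−E)²/E
winter     28   35.371     1.5361
spring     53   51.671     0.0342
summer     29   27.058     0.1394
autumn     53     48.9     0.3438
The largest term is for winter: 1.536.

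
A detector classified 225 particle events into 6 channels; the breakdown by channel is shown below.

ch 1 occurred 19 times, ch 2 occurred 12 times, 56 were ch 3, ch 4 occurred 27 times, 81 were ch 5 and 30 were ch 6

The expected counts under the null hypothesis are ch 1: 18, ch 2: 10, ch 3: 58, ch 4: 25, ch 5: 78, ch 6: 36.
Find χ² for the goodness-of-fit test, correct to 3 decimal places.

ch 1: (19 − 18)²/18 = 1/18 = 0.0556
ch 2: (12 − 10)²/10 = 4/10 = 0.4000
ch 3: (56 − 58)²/58 = 4/58 = 0.0690
ch 4: (27 − 25)²/25 = 4/25 = 0.1600
ch 5: (81 − 78)²/78 = 9/78 = 0.1154
ch 6: (30 − 36)²/36 = 36/36 = 1.0000
Sum = 1.800

1.800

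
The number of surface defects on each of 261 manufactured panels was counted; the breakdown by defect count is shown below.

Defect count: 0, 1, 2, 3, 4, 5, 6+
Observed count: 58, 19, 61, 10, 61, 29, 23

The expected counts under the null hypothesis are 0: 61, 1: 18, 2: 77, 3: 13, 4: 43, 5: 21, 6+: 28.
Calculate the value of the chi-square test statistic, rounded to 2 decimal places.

0: (58 − 61)²/61 = 9/61 = 0.148
1: (19 − 18)²/18 = 1/18 = 0.056
2: (61 − 77)²/77 = 256/77 = 3.325
3: (10 − 13)²/13 = 9/13 = 0.692
4: (61 − 43)²/43 = 324/43 = 7.535
5: (29 − 21)²/21 = 64/21 = 3.048
6+: (23 − 28)²/28 = 25/28 = 0.893
Sum = 15.70

15.70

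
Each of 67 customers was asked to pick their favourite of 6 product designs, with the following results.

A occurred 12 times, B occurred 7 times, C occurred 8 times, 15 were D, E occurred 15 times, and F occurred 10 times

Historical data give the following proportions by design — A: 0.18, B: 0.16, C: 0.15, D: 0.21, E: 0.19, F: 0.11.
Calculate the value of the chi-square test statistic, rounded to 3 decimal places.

Expected counts E_i = n·p_i: 67×0.18 = 12.06, 67×0.16 = 10.72, 67×0.15 = 10.05, 67×0.21 = 14.07, 67×0.19 = 12.73, 67×0.11 = 7.37.
χ² = (12−12.06)²/12.06 + (7−10.72)²/10.72 + (8−10.05)²/10.05 + (15−14.07)²/14.07 + (15−12.73)²/12.73 + (10−7.37)²/7.37
   = 0.0003 + 1.2909 + 0.4182 + 0.0615 + 0.4048 + 0.9385
Sum = 3.114

3.114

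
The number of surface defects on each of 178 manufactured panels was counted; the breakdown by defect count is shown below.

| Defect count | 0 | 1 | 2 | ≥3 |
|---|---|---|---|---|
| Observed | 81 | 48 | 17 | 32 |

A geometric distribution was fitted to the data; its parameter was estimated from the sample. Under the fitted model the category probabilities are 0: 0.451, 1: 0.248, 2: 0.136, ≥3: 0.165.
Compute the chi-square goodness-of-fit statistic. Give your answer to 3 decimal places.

Expected counts E_i = n·p_i: 178×0.451 = 80.278, 178×0.248 = 44.144, 178×0.136 = 24.208, 178×0.165 = 29.37.
χ² = (81−80.278)²/80.278 + (48−44.144)²/44.144 + (17−24.208)²/24.208 + (32−29.37)²/29.37
   = 0.0065 + 0.3368 + 2.1462 + 0.2355
Sum = 2.725

2.725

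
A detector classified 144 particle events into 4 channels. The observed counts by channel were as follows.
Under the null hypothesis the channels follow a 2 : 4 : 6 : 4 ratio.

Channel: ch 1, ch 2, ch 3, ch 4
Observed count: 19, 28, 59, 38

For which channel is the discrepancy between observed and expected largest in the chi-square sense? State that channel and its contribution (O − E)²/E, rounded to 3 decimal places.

ch 2, 1.778

Ratio total = 16. Expected counts: 144×2/16 = 18, 144×4/16 = 36, 144×6/16 = 54, 144×4/16 = 36.
χ² = (19−18)²/18 + (28−36)²/36 + (59−54)²/54 + (38−36)²/36
   = 0.0556 + 1.7778 + 0.4630 + 0.1111
The largest term is for ch 2: 1.778.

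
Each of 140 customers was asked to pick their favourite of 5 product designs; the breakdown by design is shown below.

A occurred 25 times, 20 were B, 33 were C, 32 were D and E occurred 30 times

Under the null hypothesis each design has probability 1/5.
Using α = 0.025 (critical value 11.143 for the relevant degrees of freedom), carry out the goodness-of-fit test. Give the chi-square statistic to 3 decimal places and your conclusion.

Under H₀ each category has probability 1/5, so each expected count is 140/5 = 28.
χ² = (25−28)²/28 + (20−28)²/28 + (33−28)²/28 + (32−28)²/28 + (30−28)²/28
   = 0.3214 + 2.2857 + 0.8929 + 0.5714 + 0.1429
Sum = 4.214
df = 4. Since 4.214 < 11.143, we do not reject H₀.

4.214; do not reject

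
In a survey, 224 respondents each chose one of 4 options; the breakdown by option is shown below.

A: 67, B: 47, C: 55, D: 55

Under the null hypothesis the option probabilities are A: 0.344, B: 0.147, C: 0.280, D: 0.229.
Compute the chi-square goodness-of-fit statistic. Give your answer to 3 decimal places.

Expected counts E_i = n·p_i: 224×0.344 = 77.056, 224×0.147 = 32.928, 224×0.280 = 62.72, 224×0.229 = 51.296.
χ² = (67−77.056)²/77.056 + (47−32.928)²/32.928 + (55−62.72)²/62.72 + (55−51.296)²/51.296
   = 1.3123 + 6.0138 + 0.9502 + 0.2675
Sum = 8.544

8.544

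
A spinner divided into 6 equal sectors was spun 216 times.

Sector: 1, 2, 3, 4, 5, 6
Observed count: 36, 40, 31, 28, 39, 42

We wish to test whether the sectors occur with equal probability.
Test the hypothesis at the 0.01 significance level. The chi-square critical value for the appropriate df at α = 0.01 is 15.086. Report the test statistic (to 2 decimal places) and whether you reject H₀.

Under H₀ each category has probability 1/6, so each expected count is 216/6 = 36.
cat         O        E   (O−E)²/E
1          36       36      0.000
2          40       36      0.444
3          31       36      0.694
4          28       36      1.778
5          39       36      0.250
6          42       36      1.000
Sum = 4.17
df = 5. Since 4.17 < 15.086, we do not reject H₀.

4.17; do not reject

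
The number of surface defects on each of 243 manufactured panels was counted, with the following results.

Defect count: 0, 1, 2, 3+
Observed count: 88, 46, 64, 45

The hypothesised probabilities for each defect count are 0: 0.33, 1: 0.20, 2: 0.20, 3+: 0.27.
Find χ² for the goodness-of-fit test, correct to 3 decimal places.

Expected counts E_i = n·p_i: 243×0.33 = 80.19, 243×0.20 = 48.6, 243×0.20 = 48.6, 243×0.27 = 65.61.
0: (88 − 80.19)²/80.19 = 60.9961/80.19 = 0.7606
1: (46 − 48.6)²/48.6 = 6.76/48.6 = 0.1391
2: (64 − 48.6)²/48.6 = 237.16/48.6 = 4.8798
3+: (45 − 65.61)²/65.61 = 424.7721/65.61 = 6.4742
Sum = 12.254

12.254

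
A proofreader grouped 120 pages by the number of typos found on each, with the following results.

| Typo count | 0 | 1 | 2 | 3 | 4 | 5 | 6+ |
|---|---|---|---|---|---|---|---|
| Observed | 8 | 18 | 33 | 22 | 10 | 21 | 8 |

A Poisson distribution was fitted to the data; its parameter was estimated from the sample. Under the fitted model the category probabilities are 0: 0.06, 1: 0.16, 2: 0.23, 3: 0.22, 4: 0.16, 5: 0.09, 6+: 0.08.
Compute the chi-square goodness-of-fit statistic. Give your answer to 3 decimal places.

Expected counts E_i = n·p_i: 120×0.06 = 7.2, 120×0.16 = 19.2, 120×0.23 = 27.6, 120×0.22 = 26.4, 120×0.16 = 19.2, 120×0.09 = 10.8, 120×0.08 = 9.6.
cat         O        E   (O−E)²/E
0           8      7.2     0.0889
1          18     19.2     0.0750
2          33     27.6     1.0565
3          22     26.4     0.7333
4          10     19.2     4.4083
5          21     10.8     9.6333
6+          8      9.6     0.2667
Sum = 16.262

16.262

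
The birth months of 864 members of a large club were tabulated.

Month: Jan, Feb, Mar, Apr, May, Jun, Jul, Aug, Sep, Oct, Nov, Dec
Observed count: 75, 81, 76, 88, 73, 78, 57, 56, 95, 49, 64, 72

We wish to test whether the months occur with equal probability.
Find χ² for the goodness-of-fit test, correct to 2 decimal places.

Expected count for each of the 12 categories: 864/12 = 72.
χ² = (75−72)²/72 + (81−72)²/72 + (76−72)²/72 + (88−72)²/72 + (73−72)²/72 + (78−72)²/72 + (57−72)²/72 + (56−72)²/72 + (95−72)²/72 + (49−72)²/72 + (64−72)²/72 + (72−72)²/72
   = 0.125 + 1.125 + 0.222 + 3.556 + 0.014 + 0.500 + 3.125 + 3.556 + 7.347 + 7.347 + 0.889 + 0.000
Sum = 27.81

27.81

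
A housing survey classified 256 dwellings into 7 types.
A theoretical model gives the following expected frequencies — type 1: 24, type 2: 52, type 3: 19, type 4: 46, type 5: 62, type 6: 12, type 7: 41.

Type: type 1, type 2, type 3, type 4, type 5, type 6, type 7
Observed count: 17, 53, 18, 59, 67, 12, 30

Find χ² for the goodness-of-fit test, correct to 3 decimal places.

type 1: (17 − 24)²/24 = 49/24 = 2.0417
type 2: (53 − 52)²/52 = 1/52 = 0.0192
type 3: (18 − 19)²/19 = 1/19 = 0.0526
type 4: (59 − 46)²/46 = 169/46 = 3.6739
type 5: (67 − 62)²/62 = 25/62 = 0.4032
type 6: (12 − 12)²/12 = 0/12 = 0.0000
type 7: (30 − 41)²/41 = 121/41 = 2.9512
Sum = 9.142

9.142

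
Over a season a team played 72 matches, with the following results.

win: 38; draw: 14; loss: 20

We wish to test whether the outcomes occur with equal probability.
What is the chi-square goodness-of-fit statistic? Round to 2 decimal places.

13.00

Expected count for each of the 3 categories: 72/3 = 24.
cat         O        E   (O−E)²/E
win        38       24      8.167
draw       14       24      4.167
loss       20       24      0.667
Sum = 13.00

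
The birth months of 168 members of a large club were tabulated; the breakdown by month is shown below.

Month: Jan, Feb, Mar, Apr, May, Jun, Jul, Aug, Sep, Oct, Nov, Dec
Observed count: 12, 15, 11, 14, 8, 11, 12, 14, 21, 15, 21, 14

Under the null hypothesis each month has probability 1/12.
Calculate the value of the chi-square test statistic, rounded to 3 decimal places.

Under H₀ each category has probability 1/12, so each expected count is 168/12 = 14.
Jan: (12 − 14)²/14 = 4/14 = 0.2857
Feb: (15 − 14)²/14 = 1/14 = 0.0714
Mar: (11 − 14)²/14 = 9/14 = 0.6429
Apr: (14 − 14)²/14 = 0/14 = 0.0000
May: (8 − 14)²/14 = 36/14 = 2.5714
Jun: (11 − 14)²/14 = 9/14 = 0.6429
Jul: (12 − 14)²/14 = 4/14 = 0.2857
Aug: (14 − 14)²/14 = 0/14 = 0.0000
Sep: (21 − 14)²/14 = 49/14 = 3.5000
Oct: (15 − 14)²/14 = 1/14 = 0.0714
Nov: (21 − 14)²/14 = 49/14 = 3.5000
Dec: (14 − 14)²/14 = 0/14 = 0.0000
Sum = 11.571

11.571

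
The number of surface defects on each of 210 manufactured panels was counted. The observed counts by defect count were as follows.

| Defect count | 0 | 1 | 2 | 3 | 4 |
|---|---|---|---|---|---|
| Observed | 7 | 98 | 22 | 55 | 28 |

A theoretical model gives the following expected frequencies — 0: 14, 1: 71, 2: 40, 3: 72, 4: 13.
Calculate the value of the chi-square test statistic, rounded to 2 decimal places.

43.19

cat         O        E   (O−E)²/E
0           7       14      3.500
1          98       71     10.268
2          22       40      8.100
3          55       72      4.014
4          28       13     17.308
Sum = 43.19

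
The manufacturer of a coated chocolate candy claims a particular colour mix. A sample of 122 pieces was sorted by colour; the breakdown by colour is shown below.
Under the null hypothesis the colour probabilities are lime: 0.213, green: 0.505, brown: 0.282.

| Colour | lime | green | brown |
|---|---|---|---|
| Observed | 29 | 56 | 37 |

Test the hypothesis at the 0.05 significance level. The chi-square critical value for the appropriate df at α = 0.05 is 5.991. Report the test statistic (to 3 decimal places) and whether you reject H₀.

1.056; do not reject

Expected counts E_i = n·p_i: 122×0.213 = 25.986, 122×0.505 = 61.61, 122×0.282 = 34.404.
lime: (29 − 25.986)²/25.986 = 9.084196/25.986 = 0.3496
green: (56 − 61.61)²/61.61 = 31.4721/61.61 = 0.5108
brown: (37 − 34.404)²/34.404 = 6.739216/34.404 = 0.1959
Sum = 1.056
df = 2. Since 1.056 < 5.991, we do not reject H₀.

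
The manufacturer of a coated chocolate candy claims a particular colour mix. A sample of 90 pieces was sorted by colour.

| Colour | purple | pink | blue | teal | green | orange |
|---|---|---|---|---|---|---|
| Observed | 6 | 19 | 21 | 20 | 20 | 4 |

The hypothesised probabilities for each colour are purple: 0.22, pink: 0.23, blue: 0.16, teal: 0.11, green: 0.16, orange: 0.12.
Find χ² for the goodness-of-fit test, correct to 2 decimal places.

29.55

Expected counts E_i = n·p_i: 90×0.22 = 19.8, 90×0.23 = 20.7, 90×0.16 = 14.4, 90×0.11 = 9.9, 90×0.16 = 14.4, 90×0.12 = 10.8.
purple: (6 − 19.8)²/19.8 = 190.44/19.8 = 9.618
pink: (19 − 20.7)²/20.7 = 2.89/20.7 = 0.140
blue: (21 − 14.4)²/14.4 = 43.56/14.4 = 3.025
teal: (20 − 9.9)²/9.9 = 102.01/9.9 = 10.304
green: (20 − 14.4)²/14.4 = 31.36/14.4 = 2.178
orange: (4 − 10.8)²/10.8 = 46.24/10.8 = 4.281
Sum = 29.55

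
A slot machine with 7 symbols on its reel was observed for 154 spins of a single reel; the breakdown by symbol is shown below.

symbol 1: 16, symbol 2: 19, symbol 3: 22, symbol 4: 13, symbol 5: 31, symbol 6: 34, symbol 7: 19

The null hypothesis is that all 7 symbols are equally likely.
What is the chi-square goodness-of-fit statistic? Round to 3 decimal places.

Under H₀ each category has probability 1/7, so each expected count is 154/7 = 22.
χ² = (16−22)²/22 + (19−22)²/22 + (22−22)²/22 + (13−22)²/22 + (31−22)²/22 + (34−22)²/22 + (19−22)²/22
   = 1.6364 + 0.4091 + 0.0000 + 3.6818 + 3.6818 + 6.5455 + 0.4091
Sum = 16.364

16.364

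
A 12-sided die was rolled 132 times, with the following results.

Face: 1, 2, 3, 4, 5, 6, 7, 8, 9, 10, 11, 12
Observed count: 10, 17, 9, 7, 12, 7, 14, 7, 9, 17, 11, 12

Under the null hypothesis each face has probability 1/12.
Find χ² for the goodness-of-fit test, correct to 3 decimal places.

Expected count for each of the 12 categories: 132/12 = 11.
χ² = (10−11)²/11 + (17−11)²/11 + (9−11)²/11 + (7−11)²/11 + (12−11)²/11 + (7−11)²/11 + (14−11)²/11 + (7−11)²/11 + (9−11)²/11 + (17−11)²/11 + (11−11)²/11 + (12−11)²/11
   = 0.0909 + 3.2727 + 0.3636 + 1.4545 + 0.0909 + 1.4545 + 0.8182 + 1.4545 + 0.3636 + 3.2727 + 0.0000 + 0.0909
Sum = 12.727

12.727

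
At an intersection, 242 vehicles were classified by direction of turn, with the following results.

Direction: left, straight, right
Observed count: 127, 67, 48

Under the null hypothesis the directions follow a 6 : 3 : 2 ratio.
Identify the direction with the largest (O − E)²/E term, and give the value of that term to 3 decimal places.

Ratio total = 11. Expected counts: 242×6/11 = 132, 242×3/11 = 66, 242×2/11 = 44.
left: (127 − 132)²/132 = 25/132 = 0.1894
straight: (67 − 66)²/66 = 1/66 = 0.0152
right: (48 − 44)²/44 = 16/44 = 0.3636
The largest term is for right: 0.364.

right, 0.364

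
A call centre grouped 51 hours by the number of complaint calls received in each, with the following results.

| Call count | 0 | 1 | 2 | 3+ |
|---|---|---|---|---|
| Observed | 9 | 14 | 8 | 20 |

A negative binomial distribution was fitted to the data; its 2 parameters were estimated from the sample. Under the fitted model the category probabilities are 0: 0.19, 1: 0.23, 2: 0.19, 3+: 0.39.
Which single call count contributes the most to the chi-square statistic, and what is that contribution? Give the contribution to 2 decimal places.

1, 0.44

Expected counts E_i = n·p_i: 51×0.19 = 9.69, 51×0.23 = 11.73, 51×0.19 = 9.69, 51×0.39 = 19.89.
cat         O        E   (O−E)²/E
0           9     9.69      0.049
1          14    11.73      0.439
2           8     9.69      0.295
3+         20    19.89      0.001
The largest term is for 1: 0.44.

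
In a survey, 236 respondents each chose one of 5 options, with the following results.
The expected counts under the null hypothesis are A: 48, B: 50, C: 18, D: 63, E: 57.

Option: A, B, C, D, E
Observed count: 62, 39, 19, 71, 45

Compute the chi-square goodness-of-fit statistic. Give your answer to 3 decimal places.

10.101

χ² = (62−48)²/48 + (39−50)²/50 + (19−18)²/18 + (71−63)²/63 + (45−57)²/57
   = 4.0833 + 2.4200 + 0.0556 + 1.0159 + 2.5263
Sum = 10.101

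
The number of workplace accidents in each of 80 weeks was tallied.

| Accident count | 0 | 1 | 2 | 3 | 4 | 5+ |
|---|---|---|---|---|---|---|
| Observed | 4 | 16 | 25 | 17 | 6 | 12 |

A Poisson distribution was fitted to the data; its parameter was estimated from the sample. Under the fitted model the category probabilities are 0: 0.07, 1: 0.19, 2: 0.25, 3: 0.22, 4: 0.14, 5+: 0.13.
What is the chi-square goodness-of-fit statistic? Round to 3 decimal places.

Expected counts E_i = n·p_i: 80×0.07 = 5.6, 80×0.19 = 15.2, 80×0.25 = 20, 80×0.22 = 17.6, 80×0.14 = 11.2, 80×0.13 = 10.4.
χ² = (4−5.6)²/5.6 + (16−15.2)²/15.2 + (25−20)²/20 + (17−17.6)²/17.6 + (6−11.2)²/11.2 + (12−10.4)²/10.4
   = 0.4571 + 0.0421 + 1.2500 + 0.0205 + 2.4143 + 0.2462
Sum = 4.430

4.430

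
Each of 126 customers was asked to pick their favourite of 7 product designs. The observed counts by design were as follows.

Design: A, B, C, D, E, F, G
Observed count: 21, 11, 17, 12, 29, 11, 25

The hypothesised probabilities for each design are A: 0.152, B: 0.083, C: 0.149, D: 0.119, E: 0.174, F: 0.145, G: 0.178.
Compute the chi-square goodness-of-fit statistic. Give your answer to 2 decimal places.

Expected counts E_i = n·p_i: 126×0.152 = 19.152, 126×0.083 = 10.458, 126×0.149 = 18.774, 126×0.119 = 14.994, 126×0.174 = 21.924, 126×0.145 = 18.27, 126×0.178 = 22.428.
A: (21 − 19.152)²/19.152 = 3.415104/19.152 = 0.178
B: (11 − 10.458)²/10.458 = 0.293764/10.458 = 0.028
C: (17 − 18.774)²/18.774 = 3.147076/18.774 = 0.168
D: (12 − 14.994)²/14.994 = 8.964036/14.994 = 0.598
E: (29 − 21.924)²/21.924 = 50.069776/21.924 = 2.284
F: (11 − 18.27)²/18.27 = 52.8529/18.27 = 2.893
G: (25 − 22.428)²/22.428 = 6.615184/22.428 = 0.295
Sum = 6.44

6.44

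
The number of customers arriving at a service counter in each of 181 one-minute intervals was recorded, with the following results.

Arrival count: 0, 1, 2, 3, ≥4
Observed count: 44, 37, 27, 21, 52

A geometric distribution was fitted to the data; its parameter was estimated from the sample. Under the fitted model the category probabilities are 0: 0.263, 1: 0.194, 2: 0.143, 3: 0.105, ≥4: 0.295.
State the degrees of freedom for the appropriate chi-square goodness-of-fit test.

3

There are k = 5 categories and 1 parameter estimated from the data, so df = 5 − 1 − 1 = 3.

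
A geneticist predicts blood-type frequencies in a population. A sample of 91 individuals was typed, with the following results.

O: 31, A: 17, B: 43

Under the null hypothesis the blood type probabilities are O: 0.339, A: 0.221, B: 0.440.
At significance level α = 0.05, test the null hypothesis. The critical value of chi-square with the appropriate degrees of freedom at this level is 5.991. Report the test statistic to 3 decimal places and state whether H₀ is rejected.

Expected counts E_i = n·p_i: 91×0.339 = 30.849, 91×0.221 = 20.111, 91×0.440 = 40.04.
cat         O        E   (O−E)²/E
O          31   30.849     0.0007
A          17   20.111     0.4812
B          43    40.04     0.2188
Sum = 0.701
df = 2. Since 0.701 < 5.991, we do not reject H₀.

0.701; do not reject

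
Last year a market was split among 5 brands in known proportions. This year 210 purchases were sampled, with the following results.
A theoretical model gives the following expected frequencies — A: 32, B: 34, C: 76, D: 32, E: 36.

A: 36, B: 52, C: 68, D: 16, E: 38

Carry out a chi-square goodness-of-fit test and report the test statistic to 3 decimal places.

18.983

cat         O        E   (O−E)²/E
A          36       32     0.5000
B          52       34     9.5294
C          68       76     0.8421
D          16       32     8.0000
E          38       36     0.1111
Sum = 18.983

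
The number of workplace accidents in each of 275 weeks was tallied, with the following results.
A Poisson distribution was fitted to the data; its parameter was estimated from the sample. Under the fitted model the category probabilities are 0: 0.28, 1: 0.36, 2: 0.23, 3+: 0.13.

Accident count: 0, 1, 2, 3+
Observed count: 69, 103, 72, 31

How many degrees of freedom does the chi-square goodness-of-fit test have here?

There are k = 4 categories and 1 parameter estimated from the data, so df = 4 − 1 − 1 = 2.

2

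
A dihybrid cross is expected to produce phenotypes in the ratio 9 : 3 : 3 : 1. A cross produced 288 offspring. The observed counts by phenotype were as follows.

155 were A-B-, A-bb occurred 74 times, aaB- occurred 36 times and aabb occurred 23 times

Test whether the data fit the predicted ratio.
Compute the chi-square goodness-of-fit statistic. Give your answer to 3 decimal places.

15.099

Ratio total = 16. Expected counts: 288×9/16 = 162, 288×3/16 = 54, 288×3/16 = 54, 288×1/16 = 18.
χ² = (155−162)²/162 + (74−54)²/54 + (36−54)²/54 + (23−18)²/18
   = 0.3025 + 7.4074 + 6.0000 + 1.3889
Sum = 15.099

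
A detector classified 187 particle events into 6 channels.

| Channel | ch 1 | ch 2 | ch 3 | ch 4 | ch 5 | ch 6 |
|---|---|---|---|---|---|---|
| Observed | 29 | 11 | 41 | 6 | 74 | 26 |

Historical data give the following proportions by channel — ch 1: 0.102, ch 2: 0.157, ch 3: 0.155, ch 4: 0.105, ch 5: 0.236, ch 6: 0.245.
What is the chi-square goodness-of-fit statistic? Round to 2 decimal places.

Expected counts E_i = n·p_i: 187×0.102 = 19.074, 187×0.157 = 29.359, 187×0.155 = 28.985, 187×0.105 = 19.635, 187×0.236 = 44.132, 187×0.245 = 45.815.
cat         O        E   (O−E)²/E
ch 1       29   19.074      5.165
ch 2       11   29.359     11.480
ch 3       41   28.985      4.981
ch 4        6   19.635      9.468
ch 5       74   44.132     20.214
ch 6       26   45.815      8.570
Sum = 59.88

59.88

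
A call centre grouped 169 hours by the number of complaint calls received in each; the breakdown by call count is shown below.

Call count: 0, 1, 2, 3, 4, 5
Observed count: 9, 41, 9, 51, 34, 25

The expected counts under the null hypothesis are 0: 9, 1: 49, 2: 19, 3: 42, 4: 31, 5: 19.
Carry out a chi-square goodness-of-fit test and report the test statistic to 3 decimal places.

10.683

0: (9 − 9)²/9 = 0/9 = 0.0000
1: (41 − 49)²/49 = 64/49 = 1.3061
2: (9 − 19)²/19 = 100/19 = 5.2632
3: (51 − 42)²/42 = 81/42 = 1.9286
4: (34 − 31)²/31 = 9/31 = 0.2903
5: (25 − 19)²/19 = 36/19 = 1.8947
Sum = 10.683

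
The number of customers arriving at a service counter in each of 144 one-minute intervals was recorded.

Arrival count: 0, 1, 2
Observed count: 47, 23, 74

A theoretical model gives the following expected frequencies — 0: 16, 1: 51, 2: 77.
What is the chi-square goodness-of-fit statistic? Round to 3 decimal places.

75.552

χ² = (47−16)²/16 + (23−51)²/51 + (74−77)²/77
   = 60.0625 + 15.3725 + 0.1169
Sum = 75.552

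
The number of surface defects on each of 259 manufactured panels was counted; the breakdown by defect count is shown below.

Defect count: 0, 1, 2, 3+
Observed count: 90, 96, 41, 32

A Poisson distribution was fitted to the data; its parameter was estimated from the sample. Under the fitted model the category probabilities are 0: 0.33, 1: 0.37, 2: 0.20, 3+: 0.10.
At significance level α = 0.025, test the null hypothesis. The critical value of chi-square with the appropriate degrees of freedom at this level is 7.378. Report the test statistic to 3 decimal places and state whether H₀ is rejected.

Expected counts E_i = n·p_i: 259×0.33 = 85.47, 259×0.37 = 95.83, 259×0.20 = 51.8, 259×0.10 = 25.9.
0: (90 − 85.47)²/85.47 = 20.5209/85.47 = 0.2401
1: (96 − 95.83)²/95.83 = 0.0289/95.83 = 0.0003
2: (41 − 51.8)²/51.8 = 116.64/51.8 = 2.2517
3+: (32 − 25.9)²/25.9 = 37.21/25.9 = 1.4367
Sum = 3.929
df = 2. Since 3.929 < 7.378, we do not reject H₀.

3.929; do not reject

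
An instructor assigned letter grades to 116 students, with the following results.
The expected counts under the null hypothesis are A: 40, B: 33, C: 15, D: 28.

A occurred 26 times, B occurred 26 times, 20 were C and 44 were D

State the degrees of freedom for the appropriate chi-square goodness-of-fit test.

There are k = 4 categories and no parameters were estimated from the data, so df = 4 − 1 = 3.

3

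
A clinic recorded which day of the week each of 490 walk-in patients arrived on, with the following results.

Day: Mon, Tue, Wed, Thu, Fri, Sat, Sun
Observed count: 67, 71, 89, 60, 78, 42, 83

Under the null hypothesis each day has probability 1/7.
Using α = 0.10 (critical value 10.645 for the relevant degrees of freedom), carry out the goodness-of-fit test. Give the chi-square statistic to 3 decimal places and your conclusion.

21.257; reject

Expected count for each of the 7 categories: 490/7 = 70.
χ² = (67−70)²/70 + (71−70)²/70 + (89−70)²/70 + (60−70)²/70 + (78−70)²/70 + (42−70)²/70 + (83−70)²/70
   = 0.1286 + 0.0143 + 5.1571 + 1.4286 + 0.9143 + 11.2000 + 2.4143
Sum = 21.257
df = 6. Since 21.257 > 10.645, we reject H₀.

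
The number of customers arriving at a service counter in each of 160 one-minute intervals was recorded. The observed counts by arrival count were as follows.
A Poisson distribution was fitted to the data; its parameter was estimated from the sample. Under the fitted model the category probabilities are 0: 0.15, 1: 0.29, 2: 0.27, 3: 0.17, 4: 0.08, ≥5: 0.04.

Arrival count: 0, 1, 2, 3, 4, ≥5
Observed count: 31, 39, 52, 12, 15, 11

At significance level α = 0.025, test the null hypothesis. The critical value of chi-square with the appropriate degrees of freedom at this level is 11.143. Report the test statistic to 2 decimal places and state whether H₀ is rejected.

Expected counts E_i = n·p_i: 160×0.15 = 24, 160×0.29 = 46.4, 160×0.27 = 43.2, 160×0.17 = 27.2, 160×0.08 = 12.8, 160×0.04 = 6.4.
χ² = (31−24)²/24 + (39−46.4)²/46.4 + (52−43.2)²/43.2 + (12−27.2)²/27.2 + (15−12.8)²/12.8 + (11−6.4)²/6.4
   = 2.042 + 1.180 + 1.793 + 8.494 + 0.378 + 3.306
Sum = 17.19
df = 4. Since 17.19 > 11.143, we reject H₀.

17.19; reject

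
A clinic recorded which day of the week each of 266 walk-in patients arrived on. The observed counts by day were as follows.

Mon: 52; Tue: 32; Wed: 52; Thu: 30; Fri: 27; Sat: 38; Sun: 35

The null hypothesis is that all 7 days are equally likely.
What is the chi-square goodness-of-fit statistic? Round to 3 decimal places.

16.368

Expected count for each of the 7 categories: 266/7 = 38.
Mon: (52 − 38)²/38 = 196/38 = 5.1579
Tue: (32 − 38)²/38 = 36/38 = 0.9474
Wed: (52 − 38)²/38 = 196/38 = 5.1579
Thu: (30 − 38)²/38 = 64/38 = 1.6842
Fri: (27 − 38)²/38 = 121/38 = 3.1842
Sat: (38 − 38)²/38 = 0/38 = 0.0000
Sun: (35 − 38)²/38 = 9/38 = 0.2368
Sum = 16.368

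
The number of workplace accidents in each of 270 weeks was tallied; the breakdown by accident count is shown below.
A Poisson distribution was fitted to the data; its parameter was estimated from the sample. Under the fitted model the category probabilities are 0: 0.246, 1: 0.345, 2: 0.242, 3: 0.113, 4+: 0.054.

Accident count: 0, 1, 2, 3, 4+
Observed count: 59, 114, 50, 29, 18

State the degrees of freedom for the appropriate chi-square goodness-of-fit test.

3

There are k = 5 categories and 1 parameter estimated from the data, so df = 5 − 1 − 1 = 3.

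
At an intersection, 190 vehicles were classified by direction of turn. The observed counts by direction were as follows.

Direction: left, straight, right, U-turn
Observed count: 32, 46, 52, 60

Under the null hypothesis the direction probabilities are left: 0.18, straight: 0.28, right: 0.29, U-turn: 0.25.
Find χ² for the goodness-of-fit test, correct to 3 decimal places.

Expected counts E_i = n·p_i: 190×0.18 = 34.2, 190×0.28 = 53.2, 190×0.29 = 55.1, 190×0.25 = 47.5.
left: (32 − 34.2)²/34.2 = 4.84/34.2 = 0.1415
straight: (46 − 53.2)²/53.2 = 51.84/53.2 = 0.9744
right: (52 − 55.1)²/55.1 = 9.61/55.1 = 0.1744
U-turn: (60 − 47.5)²/47.5 = 156.25/47.5 = 3.2895
Sum = 4.580

4.580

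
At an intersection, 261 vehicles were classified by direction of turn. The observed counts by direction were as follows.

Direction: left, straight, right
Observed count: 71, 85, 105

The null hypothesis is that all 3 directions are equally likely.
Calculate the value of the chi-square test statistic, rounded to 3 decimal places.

6.713

Expected count for each of the 3 categories: 261/3 = 87.
χ² = (71−87)²/87 + (85−87)²/87 + (105−87)²/87
   = 2.9425 + 0.0460 + 3.7241
Sum = 6.713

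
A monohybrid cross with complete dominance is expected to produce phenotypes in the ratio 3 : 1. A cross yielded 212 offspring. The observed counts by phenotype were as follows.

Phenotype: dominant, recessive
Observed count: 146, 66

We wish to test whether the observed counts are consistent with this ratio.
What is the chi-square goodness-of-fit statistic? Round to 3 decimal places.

Ratio total = 4. Expected counts: 212×3/4 = 159, 212×1/4 = 53.
χ² = (146−159)²/159 + (66−53)²/53
   = 1.0629 + 3.1887
Sum = 4.252

4.252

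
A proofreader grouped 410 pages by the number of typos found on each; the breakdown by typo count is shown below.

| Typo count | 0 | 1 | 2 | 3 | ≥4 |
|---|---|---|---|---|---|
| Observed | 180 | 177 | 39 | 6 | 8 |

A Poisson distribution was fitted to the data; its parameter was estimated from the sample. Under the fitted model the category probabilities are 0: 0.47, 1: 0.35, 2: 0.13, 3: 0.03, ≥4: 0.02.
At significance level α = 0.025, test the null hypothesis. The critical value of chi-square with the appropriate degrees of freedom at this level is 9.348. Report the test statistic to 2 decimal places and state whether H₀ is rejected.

Expected counts E_i = n·p_i: 410×0.47 = 192.7, 410×0.35 = 143.5, 410×0.13 = 53.3, 410×0.03 = 12.3, 410×0.02 = 8.2.
cat         O        E   (O−E)²/E
0         180    192.7      0.837
1         177    143.5      7.821
2          39     53.3      3.837
3           6     12.3      3.227
≥4          8      8.2      0.005
Sum = 15.73
df = 3. Since 15.73 > 9.348, we reject H₀.

15.73; reject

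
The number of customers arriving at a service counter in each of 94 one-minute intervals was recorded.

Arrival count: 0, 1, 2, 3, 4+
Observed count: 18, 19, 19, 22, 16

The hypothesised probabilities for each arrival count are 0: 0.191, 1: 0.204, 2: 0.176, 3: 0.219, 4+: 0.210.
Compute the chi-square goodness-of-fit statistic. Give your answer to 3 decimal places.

1.172

Expected counts E_i = n·p_i: 94×0.191 = 17.954, 94×0.204 = 19.176, 94×0.176 = 16.544, 94×0.219 = 20.586, 94×0.210 = 19.74.
cat         O        E   (O−E)²/E
0          18   17.954     0.0001
1          19   19.176     0.0016
2          19   16.544     0.3646
3          22   20.586     0.0971
4+         16    19.74     0.7086
Sum = 1.172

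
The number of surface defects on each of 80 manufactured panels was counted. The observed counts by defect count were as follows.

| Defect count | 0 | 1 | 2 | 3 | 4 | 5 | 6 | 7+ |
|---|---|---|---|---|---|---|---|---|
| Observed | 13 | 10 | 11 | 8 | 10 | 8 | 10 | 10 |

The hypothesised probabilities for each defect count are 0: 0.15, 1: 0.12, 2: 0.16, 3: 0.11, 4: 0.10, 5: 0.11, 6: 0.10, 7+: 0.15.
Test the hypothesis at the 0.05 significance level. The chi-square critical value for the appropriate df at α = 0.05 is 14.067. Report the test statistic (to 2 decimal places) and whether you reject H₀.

1.83; do not reject

Expected counts E_i = n·p_i: 80×0.15 = 12, 80×0.12 = 9.6, 80×0.16 = 12.8, 80×0.11 = 8.8, 80×0.10 = 8, 80×0.11 = 8.8, 80×0.10 = 8, 80×0.15 = 12.
cat         O        E   (O−E)²/E
0          13       12      0.083
1          10      9.6      0.017
2          11     12.8      0.253
3           8      8.8      0.073
4          10        8      0.500
5           8      8.8      0.073
6          10        8      0.500
7+         10       12      0.333
Sum = 1.83
df = 7. Since 1.83 < 14.067, we do not reject H₀.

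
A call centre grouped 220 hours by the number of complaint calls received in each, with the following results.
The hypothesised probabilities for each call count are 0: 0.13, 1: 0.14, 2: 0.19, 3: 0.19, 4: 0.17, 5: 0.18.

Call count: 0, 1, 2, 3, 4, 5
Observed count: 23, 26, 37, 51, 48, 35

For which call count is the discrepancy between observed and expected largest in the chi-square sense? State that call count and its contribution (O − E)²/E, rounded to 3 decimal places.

Expected counts E_i = n·p_i: 220×0.13 = 28.6, 220×0.14 = 30.8, 220×0.19 = 41.8, 220×0.19 = 41.8, 220×0.17 = 37.4, 220×0.18 = 39.6.
cat         O        E   (O−E)²/E
0          23     28.6     1.0965
1          26     30.8     0.7481
2          37     41.8     0.5512
3          51     41.8     2.0249
4          48     37.4     3.0043
5          35     39.6     0.5343
The largest term is for 4: 3.004.

4, 3.004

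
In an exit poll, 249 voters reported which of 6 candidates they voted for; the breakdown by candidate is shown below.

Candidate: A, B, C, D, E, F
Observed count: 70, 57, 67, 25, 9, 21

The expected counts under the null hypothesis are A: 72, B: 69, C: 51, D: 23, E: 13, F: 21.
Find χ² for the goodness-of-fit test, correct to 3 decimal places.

8.567

cat         O        E   (O−E)²/E
A          70       72     0.0556
B          57       69     2.0870
C          67       51     5.0196
D          25       23     0.1739
E           9       13     1.2308
F          21       21     0.0000
Sum = 8.567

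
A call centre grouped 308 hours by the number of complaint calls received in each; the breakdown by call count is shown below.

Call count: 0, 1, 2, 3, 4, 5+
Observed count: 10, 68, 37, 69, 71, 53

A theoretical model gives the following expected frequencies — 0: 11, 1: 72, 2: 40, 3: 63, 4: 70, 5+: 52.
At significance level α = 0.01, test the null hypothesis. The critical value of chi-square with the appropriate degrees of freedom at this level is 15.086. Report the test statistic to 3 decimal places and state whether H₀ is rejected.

cat         O        E   (O−E)²/E
0          10       11     0.0909
1          68       72     0.2222
2          37       40     0.2250
3          69       63     0.5714
4          71       70     0.0143
5+         53       52     0.0192
Sum = 1.143
df = 5. Since 1.143 < 15.086, we do not reject H₀.

1.143; do not reject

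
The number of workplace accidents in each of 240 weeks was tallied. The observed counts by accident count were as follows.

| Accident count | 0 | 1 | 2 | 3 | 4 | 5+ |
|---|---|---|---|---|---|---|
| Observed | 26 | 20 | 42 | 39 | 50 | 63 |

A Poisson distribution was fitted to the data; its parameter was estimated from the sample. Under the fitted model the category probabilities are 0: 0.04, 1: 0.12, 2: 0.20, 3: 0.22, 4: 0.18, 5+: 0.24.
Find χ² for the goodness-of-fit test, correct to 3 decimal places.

Expected counts E_i = n·p_i: 240×0.04 = 9.6, 240×0.12 = 28.8, 240×0.20 = 48, 240×0.22 = 52.8, 240×0.18 = 43.2, 240×0.24 = 57.6.
χ² = (26−9.6)²/9.6 + (20−28.8)²/28.8 + (42−48)²/48 + (39−52.8)²/52.8 + (50−43.2)²/43.2 + (63−57.6)²/57.6
   = 28.0167 + 2.6889 + 0.7500 + 3.6068 + 1.0704 + 0.5063
Sum = 36.639

36.639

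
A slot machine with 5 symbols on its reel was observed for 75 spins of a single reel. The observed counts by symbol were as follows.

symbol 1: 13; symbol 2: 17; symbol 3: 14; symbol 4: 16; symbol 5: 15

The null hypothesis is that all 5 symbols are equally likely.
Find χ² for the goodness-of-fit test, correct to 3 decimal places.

0.667

Under H₀ each category has probability 1/5, so each expected count is 75/5 = 15.
symbol 1: (13 − 15)²/15 = 4/15 = 0.2667
symbol 2: (17 − 15)²/15 = 4/15 = 0.2667
symbol 3: (14 − 15)²/15 = 1/15 = 0.0667
symbol 4: (16 − 15)²/15 = 1/15 = 0.0667
symbol 5: (15 − 15)²/15 = 0/15 = 0.0000
Sum = 0.667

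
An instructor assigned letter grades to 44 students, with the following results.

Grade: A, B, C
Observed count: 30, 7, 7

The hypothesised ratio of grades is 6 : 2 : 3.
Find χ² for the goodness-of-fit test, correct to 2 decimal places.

Ratio total = 11. Expected counts: 44×6/11 = 24, 44×2/11 = 8, 44×3/11 = 12.
χ² = (30−24)²/24 + (7−8)²/8 + (7−12)²/12
   = 1.500 + 0.125 + 2.083
Sum = 3.71

3.71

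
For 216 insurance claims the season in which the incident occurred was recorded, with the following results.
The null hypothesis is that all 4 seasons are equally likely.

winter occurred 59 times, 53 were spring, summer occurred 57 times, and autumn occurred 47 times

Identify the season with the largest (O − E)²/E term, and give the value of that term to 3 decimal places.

Under H₀ each category has probability 1/4, so each expected count is 216/4 = 54.
winter: (59 − 54)²/54 = 25/54 = 0.4630
spring: (53 − 54)²/54 = 1/54 = 0.0185
summer: (57 − 54)²/54 = 9/54 = 0.1667
autumn: (47 − 54)²/54 = 49/54 = 0.9074
The largest term is for autumn: 0.907.

autumn, 0.907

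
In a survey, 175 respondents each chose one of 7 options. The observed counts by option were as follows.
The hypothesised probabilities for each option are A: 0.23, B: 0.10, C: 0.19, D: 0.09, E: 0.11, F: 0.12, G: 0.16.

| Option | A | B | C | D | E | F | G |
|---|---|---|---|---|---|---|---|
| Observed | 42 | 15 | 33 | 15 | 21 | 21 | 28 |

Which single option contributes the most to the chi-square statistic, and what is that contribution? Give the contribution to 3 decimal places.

Expected counts E_i = n·p_i: 175×0.23 = 40.25, 175×0.10 = 17.5, 175×0.19 = 33.25, 175×0.09 = 15.75, 175×0.11 = 19.25, 175×0.12 = 21, 175×0.16 = 28.
χ² = (42−40.25)²/40.25 + (15−17.5)²/17.5 + (33−33.25)²/33.25 + (15−15.75)²/15.75 + (21−19.25)²/19.25 + (21−21)²/21 + (28−28)²/28
   = 0.0761 + 0.3571 + 0.0019 + 0.0357 + 0.1591 + 0.0000 + 0.0000
The largest term is for B: 0.357.

B, 0.357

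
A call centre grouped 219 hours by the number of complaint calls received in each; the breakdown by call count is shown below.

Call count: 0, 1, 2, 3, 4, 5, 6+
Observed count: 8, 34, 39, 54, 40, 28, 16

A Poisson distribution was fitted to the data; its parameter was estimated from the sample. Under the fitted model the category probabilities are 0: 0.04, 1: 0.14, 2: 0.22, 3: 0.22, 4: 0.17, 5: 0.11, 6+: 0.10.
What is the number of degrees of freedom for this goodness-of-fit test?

5

There are k = 7 categories and 1 parameter estimated from the data, so df = 7 − 1 − 1 = 5.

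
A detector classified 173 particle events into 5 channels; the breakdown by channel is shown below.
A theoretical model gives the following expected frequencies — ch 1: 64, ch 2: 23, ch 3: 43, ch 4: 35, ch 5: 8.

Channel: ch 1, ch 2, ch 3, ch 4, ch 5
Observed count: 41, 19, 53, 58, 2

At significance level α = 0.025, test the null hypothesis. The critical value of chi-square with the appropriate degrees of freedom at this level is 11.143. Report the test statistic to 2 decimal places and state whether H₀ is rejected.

30.90; reject

cat         O        E   (O−E)²/E
ch 1       41       64      8.266
ch 2       19       23      0.696
ch 3       53       43      2.326
ch 4       58       35     15.114
ch 5        2        8      4.500
Sum = 30.90
df = 4. Since 30.90 > 11.143, we reject H₀.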